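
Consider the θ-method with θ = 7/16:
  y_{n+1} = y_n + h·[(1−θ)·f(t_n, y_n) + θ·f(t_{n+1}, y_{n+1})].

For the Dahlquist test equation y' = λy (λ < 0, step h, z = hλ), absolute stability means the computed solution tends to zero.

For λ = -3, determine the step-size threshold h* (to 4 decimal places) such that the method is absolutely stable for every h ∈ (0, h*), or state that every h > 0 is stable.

Set f=λy, z=hλ:
  y_{n+1} = y_n + z·[9/16·y_n + 7/16·y_{n+1}] ⇒ (1 − 7/16z)y_{n+1} = (1 + 9/16z)y_n
  so R(z) = (1 + 9/16z)/(1 − 7/16z).

Boundary: |R(x)|=1, x<0.
x=-1.51: |R|=0.0907
R=−1: 1+9/16x = −1+7/16x ⇒ -1/8x=2 ⇒ x=2/(-1/8)=-16.0000
Confirm numerically:
  x=-14.846: |R|=0.98075 <1
  x=-12.974: |R|=0.94334 <1
  x=-12.482: |R|=0.93194 <1
  x=-16.366: |R|=1.00561 >1
  x=-16.228: |R|=1.00352 >1
Stable set (-16.0000, 0).

(-16.0000,0); λ=-3 ⇒ h* = (16)/3 = 5.3333.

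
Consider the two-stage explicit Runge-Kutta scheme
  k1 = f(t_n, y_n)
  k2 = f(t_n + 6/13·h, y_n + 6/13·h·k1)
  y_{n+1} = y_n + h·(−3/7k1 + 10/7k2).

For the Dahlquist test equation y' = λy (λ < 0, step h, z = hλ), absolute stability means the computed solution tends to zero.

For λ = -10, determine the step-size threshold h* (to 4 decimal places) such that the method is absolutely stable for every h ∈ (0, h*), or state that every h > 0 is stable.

Test eqn y'=λy, z=hλ:
  k1=λy_n ⇒ h·k1=z·y_n;  k2=λ(1+6/13z)y_n ⇒ h·k2=z(1+6/13z)y_n
  y_{n+1}/y_n = 1 − 3/7z + 10/7z(1+6/13z) = 1 + z + 60/91z²
  R(z) = 1 + z + 60/91z².

Find x<0 with |R(x)|<1.
x=-1.13: |R|=0.7119
R=1: x+60/91x²=0 ⇒ x=−91/60=-1.5167; min R=1−1/(4·60/91)=0.6208>−1
Confirm numerically:
  x=-1.288: |R|=0.80581 <1
  x=-1.184: |R|=0.74030 <1
  x=-0.966: |R|=0.64927 <1
  x=-0.683: |R|=0.62458 <1
  x=-2.095: |R|=1.79886 >1
  x=-2.018: |R|=1.66705 >1
  x=-1.623: |R|=1.11379 >1
Stable set (-1.5167, 0).

(-1.5167,0); λ=-10 ⇒ h* = (91/60)/10 = 0.1517.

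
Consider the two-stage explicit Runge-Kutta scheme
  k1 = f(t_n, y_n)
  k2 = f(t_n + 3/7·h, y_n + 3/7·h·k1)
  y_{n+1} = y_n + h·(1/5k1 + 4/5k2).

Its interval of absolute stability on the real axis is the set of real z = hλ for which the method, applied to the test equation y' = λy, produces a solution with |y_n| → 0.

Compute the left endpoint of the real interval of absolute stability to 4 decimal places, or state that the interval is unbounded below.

With y'=λy (z=hλ):
  k1=λy_n ⇒ h·k1=z·y_n;  k2=λ(1+3/7z)y_n ⇒ h·k2=z(1+3/7z)y_n
  y_{n+1}/y_n = 1 + 1/5z + 4/5z(1+3/7z) = 1 + z + 12/35z²
  ⇒ R(z) = 1 + z + 12/35z².

Find x<0 with |R(x)|<1.
x=-0.77: |R|=0.4333
R=1: x+12/35x²=0 ⇒ x=−35/12=-2.9167; min R=1−1/(4·12/35)=0.2708>−1
Confirm numerically:
  x=-2.629: |R|=0.74071 <1
  x=-1.861: |R|=0.32642 <1
  x=-1.400: |R|=0.27200 <1
  x=-1.238: |R|=0.28748 <1
  x=-3.193: |R|=1.30251 >1
  x=-3.177: |R|=1.28357 >1
  x=-3.034: |R|=1.12205 >1
So |R|<1 on (-2.9167, 0).

left endpoint -2.9167.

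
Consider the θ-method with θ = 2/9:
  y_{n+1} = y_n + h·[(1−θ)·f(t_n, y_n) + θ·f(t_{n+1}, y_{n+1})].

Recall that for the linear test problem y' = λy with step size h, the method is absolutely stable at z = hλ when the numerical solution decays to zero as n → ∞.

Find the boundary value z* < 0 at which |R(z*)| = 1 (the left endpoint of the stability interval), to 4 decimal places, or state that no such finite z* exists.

Set f=λy, z=hλ:
  y_{n+1} = y_n + z·[7/9·y_n + 2/9·y_{n+1}] ⇒ (1 − 2/9z)y_{n+1} = (1 + 7/9z)y_n
  Hence R(z) = (1 + 7/9z)/(1 − 2/9z).

Find x<0 with |R(x)|<1.
x=-0.8: |R|=0.3208
R=−1: 1+7/9x = −1+2/9x ⇒ -5/9x=2 ⇒ x=2/(-5/9)=-3.6000
Confirm numerically:
  x=-3.566: |R|=0.98946 <1
  x=-3.474: |R|=0.96050 <1
  x=-3.388: |R|=0.93281 <1
  x=-1.954: |R|=0.36241 <1
  x=-4.083: |R|=1.14069 >1
  x=-3.875: |R|=1.08209 >1
  x=-3.655: |R|=1.01686 >1
So |R|<1 on (-3.6000, 0).

left endpoint -3.6000.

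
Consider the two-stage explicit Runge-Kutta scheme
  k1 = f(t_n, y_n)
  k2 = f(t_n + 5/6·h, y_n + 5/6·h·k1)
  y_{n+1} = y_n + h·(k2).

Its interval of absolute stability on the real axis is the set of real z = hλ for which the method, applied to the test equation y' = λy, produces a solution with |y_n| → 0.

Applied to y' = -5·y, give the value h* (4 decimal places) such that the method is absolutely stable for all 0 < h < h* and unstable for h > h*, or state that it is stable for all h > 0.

Set f=λy, z=hλ:
  k1=λy_n ⇒ h·k1=z·y_n;  k2=λ(1+5/6z)y_n ⇒ h·k2=z(1+5/6z)y_n
  y_{n+1}/y_n = 1 + z(1+5/6z) = 1 + z + 5/6z²
  so R(z) = 1 + z + 5/6z².

Find x<0 with |R(x)|<1.
x=-0.31: |R|=0.7701
R=1: x+5/6x²=0 ⇒ x=−6/5=-1.2000; min R=1−1/(4·5/6)=0.7000>−1
Confirm numerically:
  x=-1.088: |R|=0.89845 <1
  x=-0.664: |R|=0.70341 <1
  x=-0.611: |R|=0.70010 <1
  x=-1.741: |R|=1.78490 >1
  x=-1.674: |R|=1.66123 >1
So |R|<1 on (-1.2000, 0).

(-1.2000,0); λ=-5 ⇒ h* = (6/5)/5 = 0.2400.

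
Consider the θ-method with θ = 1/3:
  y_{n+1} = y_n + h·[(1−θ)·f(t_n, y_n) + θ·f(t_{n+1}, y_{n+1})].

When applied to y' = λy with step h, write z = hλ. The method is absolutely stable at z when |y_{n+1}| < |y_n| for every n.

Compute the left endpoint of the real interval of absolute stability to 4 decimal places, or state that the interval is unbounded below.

Test eqn y'=λy, z=hλ:
  y_{n+1} = y_n + z·[2/3·y_n + 1/3·y_{n+1}] ⇒ (1 − 1/3z)y_{n+1} = (1 + 2/3z)y_n
  Hence R(z) = (1 + 2/3z)/(1 − 1/3z).

Find x<0 with |R(x)|<1.
x=-0.82: |R|=0.3560
R=−1: 1+2/3x = −1+1/3x ⇒ -1/3x=2 ⇒ x=2/(-1/3)=-6.0000
Confirm numerically:
  x=-5.684: |R|=0.96361 <1
  x=-3.423: |R|=0.59879 <1
  x=-2.651: |R|=0.40736 <1
  x=-6.438: |R|=1.04641 >1
  x=-6.123: |R|=1.01348 >1
Stable set (-6.0000, 0).

z* = -6.0000.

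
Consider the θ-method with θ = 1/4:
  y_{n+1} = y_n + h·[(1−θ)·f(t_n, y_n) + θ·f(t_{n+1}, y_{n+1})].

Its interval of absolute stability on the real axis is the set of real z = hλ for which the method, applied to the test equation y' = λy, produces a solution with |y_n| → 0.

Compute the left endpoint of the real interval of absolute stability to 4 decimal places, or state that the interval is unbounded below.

left endpoint -4.0000.

Set f=λy, z=hλ:
  y_{n+1} = y_n + z·[3/4·y_n + 1/4·y_{n+1}] ⇒ (1 − 1/4z)y_{n+1} = (1 + 3/4z)y_n
  Hence R(z) = (1 + 3/4z)/(1 − 1/4z).

Find x<0 with |R(x)|<1.
x=-1.68: |R|=0.1831
R=−1: 1+3/4x = −1+1/4x ⇒ -1/2x=2 ⇒ x=2/(-1/2)=-4.0000
Confirm numerically:
  x=-2.645: |R|=0.59217 <1
  x=-1.837: |R|=0.25887 <1
  x=-1.791: |R|=0.23709 <1
  x=-1.769: |R|=0.22656 <1
  x=-4.457: |R|=1.10808 >1
  x=-4.089: |R|=1.02201 >1
Interval (-4.0000, 0).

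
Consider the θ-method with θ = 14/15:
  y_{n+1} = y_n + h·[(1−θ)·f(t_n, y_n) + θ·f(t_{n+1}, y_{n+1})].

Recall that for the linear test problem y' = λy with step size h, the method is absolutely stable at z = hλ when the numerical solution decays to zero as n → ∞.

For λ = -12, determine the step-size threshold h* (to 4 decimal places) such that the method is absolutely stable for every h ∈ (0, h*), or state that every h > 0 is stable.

unbounded; (−∞, 0). Any h>0 works for λ=-12.

On y'=λy, z=hλ:
  y_{n+1} = y_n + z·[1/15·y_n + 14/15·y_{n+1}] ⇒ (1 − 14/15z)y_{n+1} = (1 + 1/15z)y_n
  R(z) = (1 + 1/15z)/(1 − 14/15z).

Need |R(x)|<1, x<0.
x=-1.51: |R|=0.3733
x=-2: |R|=0.3023
x=-10: |R|=0.0323
x=-100: |R|=0.0601
θ=14/15≥1/2 ⇒ |1+1/15x|<|1−14/15x| ∀x<0 ⇒ interval (−∞,0).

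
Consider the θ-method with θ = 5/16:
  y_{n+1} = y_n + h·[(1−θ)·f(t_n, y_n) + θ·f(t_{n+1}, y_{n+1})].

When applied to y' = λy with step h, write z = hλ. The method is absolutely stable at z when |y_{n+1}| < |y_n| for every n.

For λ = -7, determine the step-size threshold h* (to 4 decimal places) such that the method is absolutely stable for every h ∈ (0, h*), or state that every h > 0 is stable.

Test eqn y'=λy, z=hλ:
  y_{n+1} = y_n + z·[11/16·y_n + 5/16·y_{n+1}] ⇒ (1 − 5/16z)y_{n+1} = (1 + 11/16z)y_n
  so R(z) = (1 + 11/16z)/(1 − 5/16z).

Solve |R(x)|<1 on ℝ⁻.
x=-1.58: |R|=0.0577
R=−1: 1+11/16x = −1+5/16x ⇒ -3/8x=2 ⇒ x=2/(-3/8)=-5.3333
Confirm numerically:
  x=-3.818: |R|=0.74089 <1
  x=-3.344: |R|=0.63521 <1
  x=-2.589: |R|=0.43113 <1
  x=-2.445: |R|=0.38601 <1
  x=-5.678: |R|=1.04659 >1
  x=-5.675: |R|=1.04620 >1
  x=-5.651: |R|=1.04307 >1
Interval (-5.3333, 0).

(-5.3333,0); λ=-7 ⇒ h* = (16/3)/7 = 0.7619.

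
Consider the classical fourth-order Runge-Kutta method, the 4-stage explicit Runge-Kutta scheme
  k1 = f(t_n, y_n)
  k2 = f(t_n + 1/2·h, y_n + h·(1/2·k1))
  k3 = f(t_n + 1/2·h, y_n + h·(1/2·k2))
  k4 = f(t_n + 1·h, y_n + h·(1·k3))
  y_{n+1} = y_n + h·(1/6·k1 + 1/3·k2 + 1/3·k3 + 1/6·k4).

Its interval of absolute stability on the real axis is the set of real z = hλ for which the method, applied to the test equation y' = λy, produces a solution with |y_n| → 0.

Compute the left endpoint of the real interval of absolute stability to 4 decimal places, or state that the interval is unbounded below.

With y'=λy (z=hλ):
  order 4, 4-stage ⇒ R(z)=1+z+z^2/2+z^3/6+z^4/24
  (e.g. R(-1.44)=0.27830, |R|=0.27830)

Find x<0 with |R(x)|<1.
x=-1.44: |R|=0.2783
|R(-1.82)|=0.2886 |R(-1.71)|=0.2749
Bisect:
  x_lo=-3.5681 |R|=2.9799  x_hi=-0.1049 |R|=0.9004
  mid=-1.83650 |R|=0.29150 →hi
  mid=-2.70228 |R|=0.88188 →hi
  mid=-3.13517 |R|=1.66901 →lo
  mid=-2.91872 |R|=1.22053 →lo
  mid=-2.81050 |R|=1.03867 →lo
  mid=-2.75639 |R|=0.95729 →hi
  mid=-2.78344 |R|=0.99722 →hi
  mid=-2.79697 |R|=1.01775 →lo
  ...
  [-2.78535,-2.78514] ⇒ x*=-2.7853
Interval (-2.7853, 0).

z* = -2.7853.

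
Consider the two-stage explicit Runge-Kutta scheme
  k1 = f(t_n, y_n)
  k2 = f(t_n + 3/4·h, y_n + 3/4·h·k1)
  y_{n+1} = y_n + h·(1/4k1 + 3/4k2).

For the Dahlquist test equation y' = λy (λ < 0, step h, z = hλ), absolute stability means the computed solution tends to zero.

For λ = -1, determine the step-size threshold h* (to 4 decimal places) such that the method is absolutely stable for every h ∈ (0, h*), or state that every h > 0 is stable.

Set f=λy, z=hλ:
  k1=λy_n ⇒ h·k1=z·y_n;  k2=λ(1+3/4z)y_n ⇒ h·k2=z(1+3/4z)y_n
  y_{n+1}/y_n = 1 + 1/4z + 3/4z(1+3/4z) = 1 + z + 9/16z²
  R(z) = 1 + z + 9/16z².

Need |R(x)|<1, x<0.
x=-1.51: |R|=0.7726
R=1: x+9/16x²=0 ⇒ x=−16/9=-1.7778; min R=1−1/(4·9/16)=0.5556>−1
Confirm numerically:
  x=-1.700: |R|=0.92562 <1
  x=-1.653: |R|=0.88398 <1
  x=-1.461: |R|=0.73967 <1
  x=-1.027: |R|=0.56629 <1
  x=-2.291: |R|=1.66138 >1
  x=-2.263: |R|=1.61766 >1
  x=-2.188: |R|=1.50488 >1
Stable set (-1.7778, 0).

(-1.7778,0); λ=-1 ⇒ h* = (16/9)/1 = 1.7778.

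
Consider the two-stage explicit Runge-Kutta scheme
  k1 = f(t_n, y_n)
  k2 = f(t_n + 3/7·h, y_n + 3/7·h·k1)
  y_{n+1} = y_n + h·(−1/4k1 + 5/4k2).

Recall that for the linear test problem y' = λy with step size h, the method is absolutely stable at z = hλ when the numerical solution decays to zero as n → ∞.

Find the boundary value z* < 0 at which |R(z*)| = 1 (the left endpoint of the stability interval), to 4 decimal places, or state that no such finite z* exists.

z* = -1.8667.

With y'=λy (z=hλ):
  k1=λy_n ⇒ h·k1=z·y_n;  k2=λ(1+3/7z)y_n ⇒ h·k2=z(1+3/7z)y_n
  y_{n+1}/y_n = 1 − 1/4z + 5/4z(1+3/7z) = 1 + z + 15/28z²
  so R(z) = 1 + z + 15/28z².

Solve |R(x)|<1 on ℝ⁻.
x=-0.6: |R|=0.5929
R=1: x+15/28x²=0 ⇒ x=−28/15=-1.8667; min R=1−1/(4·15/28)=0.5333>−1
Confirm numerically:
  x=-1.498: |R|=0.70415 <1
  x=-1.270: |R|=0.59405 <1
  x=-1.264: |R|=0.59191 <1
  x=-2.128: |R|=1.29792 >1
  x=-1.926: |R|=1.06122 >1
  x=-1.910: |R|=1.04434 >1
Interval (-1.8667, 0).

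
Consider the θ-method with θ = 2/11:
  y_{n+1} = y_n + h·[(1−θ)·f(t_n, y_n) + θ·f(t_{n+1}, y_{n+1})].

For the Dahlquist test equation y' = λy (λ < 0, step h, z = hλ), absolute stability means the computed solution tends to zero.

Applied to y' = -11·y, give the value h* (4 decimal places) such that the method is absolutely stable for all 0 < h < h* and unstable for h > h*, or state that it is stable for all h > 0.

(-3.1429,0); λ=-11 ⇒ h* = (22/7)/11 = 0.2857.

Test eqn y'=λy, z=hλ:
  y_{n+1} = y_n + z·[9/11·y_n + 2/11·y_{n+1}] ⇒ (1 − 2/11z)y_{n+1} = (1 + 9/11z)y_n
  R(z) = (1 + 9/11z)/(1 − 2/11z).

Find x<0 with |R(x)|<1.
x=-0.51: |R|=0.5333
R=−1: 1+9/11x = −1+2/11x ⇒ -7/11x=2 ⇒ x=2/(-7/11)=-3.1429
Confirm numerically:
  x=-2.917: |R|=0.90608 <1
  x=-2.424: |R|=0.68248 <1
  x=-1.913: |R|=0.41933 <1
  x=-1.258: |R|=0.02382 <1
  x=-3.571: |R|=1.16520 >1
  x=-3.442: |R|=1.11709 >1
  x=-3.214: |R|=1.02857 >1
Interval (-3.1429, 0).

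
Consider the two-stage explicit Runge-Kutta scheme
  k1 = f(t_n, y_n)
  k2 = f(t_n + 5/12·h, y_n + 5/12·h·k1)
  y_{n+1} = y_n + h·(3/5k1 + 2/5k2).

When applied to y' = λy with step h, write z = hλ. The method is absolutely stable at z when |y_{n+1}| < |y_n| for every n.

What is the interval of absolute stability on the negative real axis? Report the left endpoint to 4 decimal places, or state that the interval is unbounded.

Set f=λy, z=hλ:
  k1=λy_n ⇒ h·k1=z·y_n;  k2=λ(1+5/12z)y_n ⇒ h·k2=z(1+5/12z)y_n
  y_{n+1}/y_n = 1 + 3/5z + 2/5z(1+5/12z) = 1 + z + 1/6z²
  ⇒ R(z) = 1 + z + 1/6z².

Solve |R(x)|<1 on ℝ⁻.
x=-0.32: |R|=0.6971
R=1: x+1/6x²=0 ⇒ x=−6=-6.0000; min R=1−1/(4·1/6)=-0.5000>−1
Confirm numerically:
  x=-5.308: |R|=0.38781 <1
  x=-3.224: |R|=0.49164 <1
  x=-2.566: |R|=0.46861 <1
  x=-6.293: |R|=1.30731 >1
  x=-6.276: |R|=1.28870 >1
  x=-6.227: |R|=1.23559 >1
Interval (-6.0000, 0).

z∈(-6.0000,0).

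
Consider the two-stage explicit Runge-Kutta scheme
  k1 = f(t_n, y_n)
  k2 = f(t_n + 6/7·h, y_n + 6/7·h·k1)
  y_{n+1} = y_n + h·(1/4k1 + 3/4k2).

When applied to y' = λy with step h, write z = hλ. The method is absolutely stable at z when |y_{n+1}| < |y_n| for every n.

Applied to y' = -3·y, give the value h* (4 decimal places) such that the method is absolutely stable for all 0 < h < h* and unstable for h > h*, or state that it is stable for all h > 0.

(-1.5556,0); λ=-3 ⇒ h* = (14/9)/3 = 0.5185.

With y'=λy (z=hλ):
  k1=λy_n ⇒ h·k1=z·y_n;  k2=λ(1+6/7z)y_n ⇒ h·k2=z(1+6/7z)y_n
  y_{n+1}/y_n = 1 + 1/4z + 3/4z(1+6/7z) = 1 + z + 9/14z²
  ⇒ R(z) = 1 + z + 9/14z².

Find x<0 with |R(x)|<1.
x=-0.86: |R|=0.6155
R=1: x+9/14x²=0 ⇒ x=−14/9=-1.5556; min R=1−1/(4·9/14)=0.6111>−1
Confirm numerically:
  x=-1.302: |R|=0.78777 <1
  x=-1.198: |R|=0.72463 <1
  x=-1.076: |R|=0.66828 <1
  x=-0.776: |R|=0.61111 <1
  x=-1.870: |R|=1.37801 >1
  x=-1.740: |R|=1.20631 >1
Interval (-1.5556, 0).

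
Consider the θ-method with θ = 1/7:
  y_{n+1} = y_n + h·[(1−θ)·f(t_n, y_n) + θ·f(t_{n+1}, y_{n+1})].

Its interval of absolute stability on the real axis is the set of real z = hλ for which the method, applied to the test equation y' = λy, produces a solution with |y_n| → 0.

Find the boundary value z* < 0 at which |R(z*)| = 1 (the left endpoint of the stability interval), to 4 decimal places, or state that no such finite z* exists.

On y'=λy, z=hλ:
  y_{n+1} = y_n + z·[6/7·y_n + 1/7·y_{n+1}] ⇒ (1 − 1/7z)y_{n+1} = (1 + 6/7z)y_n
  R(z) = (1 + 6/7z)/(1 − 1/7z).

Solve |R(x)|<1 on ℝ⁻.
x=-0.44: |R|=0.5860
R=−1: 1+6/7x = −1+1/7x ⇒ -5/7x=2 ⇒ x=2/(-5/7)=-2.8000
Confirm numerically:
  x=-2.675: |R|=0.93540 <1
  x=-2.144: |R|=0.64129 <1
  x=-1.638: |R|=0.32739 <1
  x=-3.235: |R|=1.21251 >1
  x=-3.213: |R|=1.20219 >1
  x=-2.988: |R|=1.09411 >1
Interval (-2.8000, 0).

left endpoint -2.8000.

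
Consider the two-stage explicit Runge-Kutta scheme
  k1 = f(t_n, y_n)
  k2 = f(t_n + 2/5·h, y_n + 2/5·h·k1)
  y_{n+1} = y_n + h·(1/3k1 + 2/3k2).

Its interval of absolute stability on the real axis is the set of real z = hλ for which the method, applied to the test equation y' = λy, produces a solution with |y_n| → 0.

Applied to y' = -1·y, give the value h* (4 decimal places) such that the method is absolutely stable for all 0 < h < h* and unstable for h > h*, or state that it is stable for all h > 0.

(-3.7500,0); λ=-1 ⇒ h* = (15/4)/1 = 3.7500.

Test eqn y'=λy, z=hλ:
  k1=λy_n ⇒ h·k1=z·y_n;  k2=λ(1+2/5z)y_n ⇒ h·k2=z(1+2/5z)y_n
  y_{n+1}/y_n = 1 + 1/3z + 2/3z(1+2/5z) = 1 + z + 4/15z²
  ⇒ R(z) = 1 + z + 4/15z².

Need |R(x)|<1, x<0.
x=-1.26: |R|=0.1634
R=1: x+4/15x²=0 ⇒ x=−15/4=-3.7500; min R=1−1/(4·4/15)=0.0625>−1
Confirm numerically:
  x=-2.805: |R|=0.29314 <1
  x=-2.674: |R|=0.23274 <1
  x=-1.970: |R|=0.06491 <1
  x=-4.000: |R|=1.26667 >1
  x=-3.881: |R|=1.13558 >1
  x=-3.827: |R|=1.07858 >1
Stable set (-3.7500, 0).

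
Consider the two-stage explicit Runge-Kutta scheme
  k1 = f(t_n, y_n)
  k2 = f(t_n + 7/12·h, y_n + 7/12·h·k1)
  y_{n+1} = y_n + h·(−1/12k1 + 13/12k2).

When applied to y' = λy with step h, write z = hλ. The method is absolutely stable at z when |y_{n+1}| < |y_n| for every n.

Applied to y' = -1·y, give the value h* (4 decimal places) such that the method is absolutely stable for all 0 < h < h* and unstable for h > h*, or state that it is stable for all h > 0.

(-1.5824,0); λ=-1 ⇒ h* = (144/91)/1 = 1.5824.

Set f=λy, z=hλ:
  k1=λy_n ⇒ h·k1=z·y_n;  k2=λ(1+7/12z)y_n ⇒ h·k2=z(1+7/12z)y_n
  y_{n+1}/y_n = 1 − 1/12z + 13/12z(1+7/12z) = 1 + z + 91/144z²
  ⇒ R(z) = 1 + z + 91/144z².

Need |R(x)|<1, x<0.
x=-1.38: |R|=0.8235
R=1: x+91/144x²=0 ⇒ x=−144/91=-1.5824; min R=1−1/(4·91/144)=0.6044>−1
Confirm numerically:
  x=-1.410: |R|=0.84637 <1
  x=-0.999: |R|=0.63168 <1
  x=-0.702: |R|=0.60942 <1
  x=-1.961: |R|=1.46916 >1
  x=-1.761: |R|=1.19874 >1
So |R|<1 on (-1.5824, 0).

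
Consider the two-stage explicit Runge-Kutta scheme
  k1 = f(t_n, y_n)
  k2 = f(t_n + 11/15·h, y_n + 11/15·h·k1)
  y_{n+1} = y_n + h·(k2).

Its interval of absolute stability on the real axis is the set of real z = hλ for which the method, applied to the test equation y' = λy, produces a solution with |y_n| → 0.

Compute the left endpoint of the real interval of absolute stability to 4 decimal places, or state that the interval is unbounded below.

left endpoint -1.3636.

Set f=λy, z=hλ:
  k1=λy_n ⇒ h·k1=z·y_n;  k2=λ(1+11/15z)y_n ⇒ h·k2=z(1+11/15z)y_n
  y_{n+1}/y_n = 1 + z(1+11/15z) = 1 + z + 11/15z²
  Hence R(z) = 1 + z + 11/15z².

Solve |R(x)|<1 on ℝ⁻.
x=-1.63: |R|=1.3184
R=1: x+11/15x²=0 ⇒ x=−15/11=-1.3636; min R=1−1/(4·11/15)=0.6591>−1
Confirm numerically:
  x=-1.287: |R|=0.92767 <1
  x=-1.037: |R|=0.75160 <1
  x=-0.928: |R|=0.70353 <1
  x=-1.521: |R|=1.17552 >1
  x=-1.406: |R|=1.04368 >1
Interval (-1.3636, 0).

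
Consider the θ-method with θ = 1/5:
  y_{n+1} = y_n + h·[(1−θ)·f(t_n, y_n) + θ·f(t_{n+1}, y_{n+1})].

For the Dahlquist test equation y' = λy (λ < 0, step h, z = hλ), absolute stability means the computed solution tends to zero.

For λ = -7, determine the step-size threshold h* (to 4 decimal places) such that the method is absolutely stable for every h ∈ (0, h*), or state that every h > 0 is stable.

Set f=λy, z=hλ:
  y_{n+1} = y_n + z·[4/5·y_n + 1/5·y_{n+1}] ⇒ (1 − 1/5z)y_{n+1} = (1 + 4/5z)y_n
  ⇒ R(z) = (1 + 4/5z)/(1 − 1/5z).

Boundary: |R(x)|=1, x<0.
x=-0.64: |R|=0.4326
R=−1: 1+4/5x = −1+1/5x ⇒ -3/5x=2 ⇒ x=2/(-3/5)=-3.3333
Confirm numerically:
  x=-3.170: |R|=0.94002 <1
  x=-3.090: |R|=0.90977 <1
  x=-1.790: |R|=0.31811 <1
  x=-1.485: |R|=0.14495 <1
  x=-3.691: |R|=1.12346 >1
  x=-3.654: |R|=1.11116 >1
  x=-3.587: |R|=1.08862 >1
Interval (-3.3333, 0).

(-3.3333,0); λ=-7 ⇒ h* = (10/3)/7 = 0.4762.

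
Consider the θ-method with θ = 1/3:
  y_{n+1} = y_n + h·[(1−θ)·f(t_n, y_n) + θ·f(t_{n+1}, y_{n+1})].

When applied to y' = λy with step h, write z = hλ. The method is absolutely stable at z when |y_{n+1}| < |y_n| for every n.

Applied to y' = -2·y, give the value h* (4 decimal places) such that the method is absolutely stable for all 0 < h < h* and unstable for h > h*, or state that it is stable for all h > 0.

Set f=λy, z=hλ:
  y_{n+1} = y_n + z·[2/3·y_n + 1/3·y_{n+1}] ⇒ (1 − 1/3z)y_{n+1} = (1 + 2/3z)y_n
  ⇒ R(z) = (1 + 2/3z)/(1 − 1/3z).

Need |R(x)|<1, x<0.
x=-0.62: |R|=0.4862
R=−1: 1+2/3x = −1+1/3x ⇒ -1/3x=2 ⇒ x=2/(-1/3)=-6.0000
Confirm numerically:
  x=-5.645: |R|=0.95894 <1
  x=-5.040: |R|=0.88060 <1
  x=-4.499: |R|=0.79984 <1
  x=-2.768: |R|=0.43967 <1
  x=-6.313: |R|=1.03361 >1
  x=-6.279: |R|=1.03007 >1
  x=-6.250: |R|=1.02703 >1
Interval (-6.0000, 0).

(-6.0000,0); λ=-2 ⇒ h* = (6)/2 = 3.0000.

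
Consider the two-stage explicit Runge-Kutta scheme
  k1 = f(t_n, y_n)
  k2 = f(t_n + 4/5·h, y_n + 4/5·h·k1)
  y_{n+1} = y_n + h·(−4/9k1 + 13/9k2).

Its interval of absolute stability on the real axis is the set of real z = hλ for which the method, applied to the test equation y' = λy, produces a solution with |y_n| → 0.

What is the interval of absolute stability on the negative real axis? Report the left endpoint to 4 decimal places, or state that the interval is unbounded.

z∈(-0.8654,0).

On y'=λy, z=hλ:
  k1=λy_n ⇒ h·k1=z·y_n;  k2=λ(1+4/5z)y_n ⇒ h·k2=z(1+4/5z)y_n
  y_{n+1}/y_n = 1 − 4/9z + 13/9z(1+4/5z) = 1 + z + 52/45z²
  Hence R(z) = 1 + z + 52/45z².

Find x<0 with |R(x)|<1.
x=-1.64: |R|=2.4680
R=1: x+52/45x²=0 ⇒ x=−45/52=-0.8654; min R=1−1/(4·52/45)=0.7837>−1
Confirm numerically:
  x=-0.448: |R|=0.78392 <1
  x=-0.375: |R|=0.78750 <1
  x=-0.358: |R|=0.79010 <1
  x=-1.271: |R|=1.59573 >1
  x=-1.261: |R|=1.57647 >1
  x=-0.921: |R|=1.05919 >1
So |R|<1 on (-0.8654, 0).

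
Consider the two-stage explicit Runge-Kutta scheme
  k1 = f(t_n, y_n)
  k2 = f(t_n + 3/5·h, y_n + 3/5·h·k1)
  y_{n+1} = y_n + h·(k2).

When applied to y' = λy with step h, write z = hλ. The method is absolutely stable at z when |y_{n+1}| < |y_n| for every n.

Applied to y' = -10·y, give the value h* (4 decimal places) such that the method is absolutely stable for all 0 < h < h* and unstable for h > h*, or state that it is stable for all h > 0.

(-1.6667,0); λ=-10 ⇒ h* = (5/3)/10 = 0.1667.

On y'=λy, z=hλ:
  k1=λy_n ⇒ h·k1=z·y_n;  k2=λ(1+3/5z)y_n ⇒ h·k2=z(1+3/5z)y_n
  y_{n+1}/y_n = 1 + z(1+3/5z) = 1 + z + 3/5z²
  R(z) = 1 + z + 3/5z².

Find x<0 with |R(x)|<1.
x=-1.04: |R|=0.6090
R=1: x+3/5x²=0 ⇒ x=−5/3=-1.6667; min R=1−1/(4·3/5)=0.5833>−1
Confirm numerically:
  x=-1.251: |R|=0.68800 <1
  x=-1.037: |R|=0.60822 <1
  x=-0.974: |R|=0.59521 <1
  x=-0.681: |R|=0.59726 <1
  x=-2.162: |R|=1.64255 >1
  x=-1.895: |R|=1.25962 >1
  x=-1.877: |R|=1.23688 >1
Stable set (-1.6667, 0).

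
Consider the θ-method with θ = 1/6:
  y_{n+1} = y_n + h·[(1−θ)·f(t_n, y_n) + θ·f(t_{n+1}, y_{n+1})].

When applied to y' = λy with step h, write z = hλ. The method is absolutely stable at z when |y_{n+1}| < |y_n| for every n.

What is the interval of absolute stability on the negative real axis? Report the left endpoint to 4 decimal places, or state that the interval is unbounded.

z∈(-3.0000,0).

With y'=λy (z=hλ):
  y_{n+1} = y_n + z·[5/6·y_n + 1/6·y_{n+1}] ⇒ (1 − 1/6z)y_{n+1} = (1 + 5/6z)y_n
  Hence R(z) = (1 + 5/6z)/(1 − 1/6z).

Boundary: |R(x)|=1, x<0.
x=-1.17: |R|=0.0209
R=−1: 1+5/6x = −1+1/6x ⇒ -2/3x=2 ⇒ x=2/(-2/3)=-3.0000
Confirm numerically:
  x=-2.644: |R|=0.83526 <1
  x=-2.350: |R|=0.68862 <1
  x=-1.427: |R|=0.15282 <1
  x=-1.408: |R|=0.14039 <1
  x=-3.471: |R|=1.19892 >1
  x=-3.462: |R|=1.19531 >1
Stable set (-3.0000, 0).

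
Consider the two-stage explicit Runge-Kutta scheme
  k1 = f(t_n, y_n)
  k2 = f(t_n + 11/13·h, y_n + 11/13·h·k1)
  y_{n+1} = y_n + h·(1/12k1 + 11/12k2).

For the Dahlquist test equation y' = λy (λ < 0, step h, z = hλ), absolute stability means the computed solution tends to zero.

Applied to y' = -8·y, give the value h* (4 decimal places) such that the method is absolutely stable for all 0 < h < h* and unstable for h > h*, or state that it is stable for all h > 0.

(-1.2893,0); λ=-8 ⇒ h* = (156/121)/8 = 0.1612.

On y'=λy, z=hλ:
  k1=λy_n ⇒ h·k1=z·y_n;  k2=λ(1+11/13z)y_n ⇒ h·k2=z(1+11/13z)y_n
  y_{n+1}/y_n = 1 + 1/12z + 11/12z(1+11/13z) = 1 + z + 121/156z²
  ⇒ R(z) = 1 + z + 121/156z².

Solve |R(x)|<1 on ℝ⁻.
x=-0.79: |R|=0.6941
R=1: x+121/156x²=0 ⇒ x=−156/121=-1.2893; min R=1−1/(4·121/156)=0.6777>−1
Confirm numerically:
  x=-1.047: |R|=0.80326 <1
  x=-1.025: |R|=0.78991 <1
  x=-0.878: |R|=0.71993 <1
  x=-0.692: |R|=0.67943 <1
  x=-1.583: |R|=1.36067 >1
  x=-1.430: |R|=1.15611 >1
Stable set (-1.2893, 0).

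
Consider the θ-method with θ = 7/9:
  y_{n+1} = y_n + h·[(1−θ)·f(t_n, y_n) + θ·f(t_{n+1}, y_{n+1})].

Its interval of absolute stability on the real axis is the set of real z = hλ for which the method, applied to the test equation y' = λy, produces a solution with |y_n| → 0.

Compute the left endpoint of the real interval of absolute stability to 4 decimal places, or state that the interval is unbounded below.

Set f=λy, z=hλ:
  y_{n+1} = y_n + z·[2/9·y_n + 7/9·y_{n+1}] ⇒ (1 − 7/9z)y_{n+1} = (1 + 2/9z)y_n
  so R(z) = (1 + 2/9z)/(1 − 7/9z).

Solve |R(x)|<1 on ℝ⁻.
x=-1.3: |R|=0.3536
x=-2: |R|=0.2174
x=-10: |R|=0.1392
x=-100: |R|=0.2694
θ=7/9≥1/2 ⇒ |1+2/9x|<|1−7/9x| ∀x<0 ⇒ interval (−∞,0).

interval (−∞, 0).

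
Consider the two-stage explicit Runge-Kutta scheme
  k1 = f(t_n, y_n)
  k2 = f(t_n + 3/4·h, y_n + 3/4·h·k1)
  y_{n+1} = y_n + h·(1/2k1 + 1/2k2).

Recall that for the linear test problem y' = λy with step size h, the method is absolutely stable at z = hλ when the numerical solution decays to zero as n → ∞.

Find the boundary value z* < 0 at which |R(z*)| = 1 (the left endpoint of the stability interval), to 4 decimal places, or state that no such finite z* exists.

z* = -2.6667.

Set f=λy, z=hλ:
  k1=λy_n ⇒ h·k1=z·y_n;  k2=λ(1+3/4z)y_n ⇒ h·k2=z(1+3/4z)y_n
  y_{n+1}/y_n = 1 + 1/2z + 1/2z(1+3/4z) = 1 + z + 3/8z²
  so R(z) = 1 + z + 3/8z².

Find x<0 with |R(x)|<1.
x=-0.55: |R|=0.5634
R=1: x+3/8x²=0 ⇒ x=−8/3=-2.6667; min R=1−1/(4·3/8)=0.3333>−1
Confirm numerically:
  x=-2.154: |R|=0.58589 <1
  x=-2.148: |R|=0.58221 <1
  x=-1.358: |R|=0.33356 <1
  x=-3.067: |R|=1.46043 >1
  x=-2.961: |R|=1.32682 >1
Interval (-2.6667, 0).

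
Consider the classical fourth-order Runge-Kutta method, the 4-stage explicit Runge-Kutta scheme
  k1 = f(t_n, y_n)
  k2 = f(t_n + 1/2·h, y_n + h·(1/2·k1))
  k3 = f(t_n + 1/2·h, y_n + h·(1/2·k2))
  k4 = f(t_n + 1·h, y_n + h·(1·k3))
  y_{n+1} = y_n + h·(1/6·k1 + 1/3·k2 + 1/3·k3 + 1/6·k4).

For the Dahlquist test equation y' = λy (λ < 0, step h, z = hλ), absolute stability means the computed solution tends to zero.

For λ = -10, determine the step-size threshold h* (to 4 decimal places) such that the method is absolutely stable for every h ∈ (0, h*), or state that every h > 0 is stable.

(-2.7853,0); λ=-10 ⇒ h* = 0.2785.

Set f=λy, z=hλ:
  order 4, 4-stage ⇒ R(z)=1+z+z^2/2+z^3/6+z^4/24
  (e.g. R(-0.84)=0.43476, |R|=0.43476)

Solve |R(x)|<1 on ℝ⁻.
x=-0.84: |R|=0.4348
|R(-1.78)|=0.2825 |R(-0.72)|=0.4882 |R(-0.56)|=0.5716
Bisect:
  x_lo=-3.0864 |R|=1.5574  x_hi=-0.2456 |R|=0.7823
  mid=-1.66599 |R|=0.27209 →hi
  mid=-2.37620 |R|=0.53921 →hi
  mid=-2.73131 |R|=0.92162 →hi
  mid=-2.90887 |R|=1.20286 →lo
  mid=-2.82009 |R|=1.05374 →lo
  mid=-2.77570 |R|=0.98563 →hi
  mid=-2.79789 |R|=1.01916 →lo
  mid=-2.78680 |R|=1.00227 →lo
  ...
  [-2.78541,-2.78524] ⇒ x*=-2.7853
Interval (-2.7853, 0).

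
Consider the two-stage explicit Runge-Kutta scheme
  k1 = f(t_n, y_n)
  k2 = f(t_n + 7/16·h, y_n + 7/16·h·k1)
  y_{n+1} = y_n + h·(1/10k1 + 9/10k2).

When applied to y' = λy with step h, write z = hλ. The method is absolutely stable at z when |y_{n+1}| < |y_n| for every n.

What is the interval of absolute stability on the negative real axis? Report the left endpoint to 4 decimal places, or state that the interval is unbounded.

z∈(-2.5397,0).

With y'=λy (z=hλ):
  k1=λy_n ⇒ h·k1=z·y_n;  k2=λ(1+7/16z)y_n ⇒ h·k2=z(1+7/16z)y_n
  y_{n+1}/y_n = 1 + 1/10z + 9/10z(1+7/16z) = 1 + z + 63/160z²
  ⇒ R(z) = 1 + z + 63/160z².

Boundary: |R(x)|=1, x<0.
x=-1.66: |R|=0.4250
R=1: x+63/160x²=0 ⇒ x=−160/63=-2.5397; min R=1−1/(4·63/160)=0.3651>−1
Confirm numerically:
  x=-2.463: |R|=0.92563 <1
  x=-2.107: |R|=0.64103 <1
  x=-1.944: |R|=0.54403 <1
  x=-1.708: |R|=0.44067 <1
  x=-2.734: |R|=1.20919 >1
  x=-2.634: |R|=1.09782 >1
So |R|<1 on (-2.5397, 0).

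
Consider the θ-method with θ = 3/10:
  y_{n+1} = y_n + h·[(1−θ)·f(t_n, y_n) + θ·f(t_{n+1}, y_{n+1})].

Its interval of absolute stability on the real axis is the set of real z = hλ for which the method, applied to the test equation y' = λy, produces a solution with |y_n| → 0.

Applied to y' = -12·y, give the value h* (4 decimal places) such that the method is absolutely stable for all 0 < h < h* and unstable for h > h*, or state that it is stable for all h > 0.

(-5.0000,0); λ=-12 ⇒ h* = (5)/12 = 0.4167.

Test eqn y'=λy, z=hλ:
  y_{n+1} = y_n + z·[7/10·y_n + 3/10·y_{n+1}] ⇒ (1 − 3/10z)y_{n+1} = (1 + 7/10z)y_n
  R(z) = (1 + 7/10z)/(1 − 3/10z).

Find x<0 with |R(x)|<1.
x=-1.4: |R|=0.0141
R=−1: 1+7/10x = −1+3/10x ⇒ -2/5x=2 ⇒ x=2/(-2/5)=-5.0000
Confirm numerically:
  x=-4.850: |R|=0.97556 <1
  x=-3.868: |R|=0.79041 <1
  x=-2.786: |R|=0.51759 <1
  x=-2.513: |R|=0.43281 <1
  x=-5.553: |R|=1.08297 >1
  x=-5.051: |R|=1.00811 >1
Interval (-5.0000, 0).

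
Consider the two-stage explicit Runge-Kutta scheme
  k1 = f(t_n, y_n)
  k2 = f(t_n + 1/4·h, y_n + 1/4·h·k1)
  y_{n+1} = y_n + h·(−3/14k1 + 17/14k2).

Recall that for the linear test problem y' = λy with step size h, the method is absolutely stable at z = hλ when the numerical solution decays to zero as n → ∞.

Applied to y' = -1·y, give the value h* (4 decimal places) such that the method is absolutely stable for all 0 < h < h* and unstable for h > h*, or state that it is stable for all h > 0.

With y'=λy (z=hλ):
  k1=λy_n ⇒ h·k1=z·y_n;  k2=λ(1+1/4z)y_n ⇒ h·k2=z(1+1/4z)y_n
  y_{n+1}/y_n = 1 − 3/14z + 17/14z(1+1/4z) = 1 + z + 17/56z²
  so R(z) = 1 + z + 17/56z².

Find x<0 with |R(x)|<1.
x=-1.21: |R|=0.2345
R=1: x+17/56x²=0 ⇒ x=−56/17=-3.2941; min R=1−1/(4·17/56)=0.1765>−1
Confirm numerically:
  x=-3.267: |R|=0.97311 <1
  x=-3.127: |R|=0.84136 <1
  x=-3.124: |R|=0.83867 <1
  x=-2.030: |R|=0.22099 <1
  x=-3.585: |R|=1.31657 >1
  x=-3.487: |R|=1.20418 >1
Stable set (-3.2941, 0).

(-3.2941,0); λ=-1 ⇒ h* = (56/17)/1 = 3.2941.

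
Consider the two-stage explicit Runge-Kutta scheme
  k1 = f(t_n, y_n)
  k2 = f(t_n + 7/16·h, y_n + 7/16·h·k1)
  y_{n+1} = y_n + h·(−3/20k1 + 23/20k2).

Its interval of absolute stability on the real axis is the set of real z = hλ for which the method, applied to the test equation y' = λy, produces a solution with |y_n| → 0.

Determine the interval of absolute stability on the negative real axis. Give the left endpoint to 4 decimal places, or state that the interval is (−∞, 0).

Set f=λy, z=hλ:
  k1=λy_n ⇒ h·k1=z·y_n;  k2=λ(1+7/16z)y_n ⇒ h·k2=z(1+7/16z)y_n
  y_{n+1}/y_n = 1 − 3/20z + 23/20z(1+7/16z) = 1 + z + 161/320z²
  ⇒ R(z) = 1 + z + 161/320z².

Boundary: |R(x)|=1, x<0.
x=-1.35: |R|=0.5669
R=1: x+161/320x²=0 ⇒ x=−320/161=-1.9876; min R=1−1/(4·161/320)=0.5031>−1
Confirm numerically:
  x=-1.547: |R|=0.65708 <1
  x=-1.455: |R|=0.61013 <1
  x=-1.171: |R|=0.51891 <1
  x=-0.914: |R|=0.50631 <1
  x=-2.578: |R|=1.76581 >1
  x=-2.180: |R|=1.21105 >1
  x=-2.054: |R|=1.06864 >1
Stable set (-1.9876, 0).

z∈(-1.9876,0).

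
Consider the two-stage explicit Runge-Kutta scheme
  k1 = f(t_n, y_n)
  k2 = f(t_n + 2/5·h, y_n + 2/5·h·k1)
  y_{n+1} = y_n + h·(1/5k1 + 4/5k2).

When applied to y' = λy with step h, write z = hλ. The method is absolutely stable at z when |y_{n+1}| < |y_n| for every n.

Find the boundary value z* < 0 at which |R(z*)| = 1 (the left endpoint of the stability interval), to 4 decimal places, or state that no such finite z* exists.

left endpoint -3.1250.

On y'=λy, z=hλ:
  k1=λy_n ⇒ h·k1=z·y_n;  k2=λ(1+2/5z)y_n ⇒ h·k2=z(1+2/5z)y_n
  y_{n+1}/y_n = 1 + 1/5z + 4/5z(1+2/5z) = 1 + z + 8/25z²
  R(z) = 1 + z + 8/25z².

Find x<0 with |R(x)|<1.
x=-0.62: |R|=0.5030
R=1: x+8/25x²=0 ⇒ x=−25/8=-3.1250; min R=1−1/(4·8/25)=0.2188>−1
Confirm numerically:
  x=-2.911: |R|=0.80065 <1
  x=-2.005: |R|=0.28141 <1
  x=-1.768: |R|=0.23226 <1
  x=-1.354: |R|=0.23266 <1
  x=-3.699: |R|=1.67943 >1
  x=-3.635: |R|=1.59323 >1
  x=-3.236: |R|=1.11494 >1
Interval (-3.1250, 0).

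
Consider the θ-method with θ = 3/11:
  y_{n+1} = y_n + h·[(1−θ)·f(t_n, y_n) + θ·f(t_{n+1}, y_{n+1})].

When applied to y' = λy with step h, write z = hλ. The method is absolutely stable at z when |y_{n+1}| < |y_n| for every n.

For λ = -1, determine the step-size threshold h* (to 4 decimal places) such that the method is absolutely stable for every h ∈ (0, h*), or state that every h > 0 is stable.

With y'=λy (z=hλ):
  y_{n+1} = y_n + z·[8/11·y_n + 3/11·y_{n+1}] ⇒ (1 − 3/11z)y_{n+1} = (1 + 8/11z)y_n
  so R(z) = (1 + 8/11z)/(1 − 3/11z).

Need |R(x)|<1, x<0.
x=-0.98: |R|=0.2267
R=−1: 1+8/11x = −1+3/11x ⇒ -5/11x=2 ⇒ x=2/(-5/11)=-4.4000
Confirm numerically:
  x=-3.440: |R|=0.77486 <1
  x=-2.834: |R|=0.59850 <1
  x=-1.844: |R|=0.22695 <1
  x=-1.770: |R|=0.19375 <1
  x=-4.731: |R|=1.06569 >1
  x=-4.556: |R|=1.03162 >1
  x=-4.523: |R|=1.02503 >1
Stable set (-4.4000, 0).

(-4.4000,0); λ=-1 ⇒ h* = (22/5)/1 = 4.4000.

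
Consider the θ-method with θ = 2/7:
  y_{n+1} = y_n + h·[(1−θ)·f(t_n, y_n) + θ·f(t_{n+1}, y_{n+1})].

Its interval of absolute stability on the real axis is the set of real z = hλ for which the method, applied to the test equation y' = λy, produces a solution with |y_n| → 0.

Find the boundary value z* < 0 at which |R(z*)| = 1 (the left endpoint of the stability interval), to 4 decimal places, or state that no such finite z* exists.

With y'=λy (z=hλ):
  y_{n+1} = y_n + z·[5/7·y_n + 2/7·y_{n+1}] ⇒ (1 − 2/7z)y_{n+1} = (1 + 5/7z)y_n
  Hence R(z) = (1 + 5/7z)/(1 − 2/7z).

Need |R(x)|<1, x<0.
x=-0.67: |R|=0.4376
R=−1: 1+5/7x = −1+2/7x ⇒ -3/7x=2 ⇒ x=2/(-3/7)=-4.6667
Confirm numerically:
  x=-4.326: |R|=0.93470 <1
  x=-3.506: |R|=0.75150 <1
  x=-2.058: |R|=0.29597 <1
  x=-5.245: |R|=1.09920 >1
  x=-5.091: |R|=1.07409 >1
So |R|<1 on (-4.6667, 0).

z* = -4.6667.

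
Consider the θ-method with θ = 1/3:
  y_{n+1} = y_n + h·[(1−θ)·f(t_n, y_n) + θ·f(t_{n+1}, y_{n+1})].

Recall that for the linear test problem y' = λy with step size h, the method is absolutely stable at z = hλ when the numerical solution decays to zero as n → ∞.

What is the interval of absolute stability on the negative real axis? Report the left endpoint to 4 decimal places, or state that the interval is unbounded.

(-6.0000, 0).

Test eqn y'=λy, z=hλ:
  y_{n+1} = y_n + z·[2/3·y_n + 1/3·y_{n+1}] ⇒ (1 − 1/3z)y_{n+1} = (1 + 2/3z)y_n
  ⇒ R(z) = (1 + 2/3z)/(1 − 1/3z).

Find x<0 with |R(x)|<1.
x=-1.2: |R|=0.1429
R=−1: 1+2/3x = −1+1/3x ⇒ -1/3x=2 ⇒ x=2/(-1/3)=-6.0000
Confirm numerically:
  x=-5.972: |R|=0.99688 <1
  x=-5.426: |R|=0.93188 <1
  x=-5.290: |R|=0.91435 <1
  x=-4.712: |R|=0.83299 <1
  x=-6.589: |R|=1.06142 >1
  x=-6.296: |R|=1.03184 >1
Interval (-6.0000, 0).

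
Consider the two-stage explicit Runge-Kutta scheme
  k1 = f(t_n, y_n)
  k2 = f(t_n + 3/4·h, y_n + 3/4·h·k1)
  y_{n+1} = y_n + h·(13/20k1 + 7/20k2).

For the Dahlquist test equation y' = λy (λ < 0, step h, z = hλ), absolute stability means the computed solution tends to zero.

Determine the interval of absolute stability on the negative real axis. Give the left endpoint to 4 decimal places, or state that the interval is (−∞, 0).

(-3.8095, 0).

Test eqn y'=λy, z=hλ:
  k1=λy_n ⇒ h·k1=z·y_n;  k2=λ(1+3/4z)y_n ⇒ h·k2=z(1+3/4z)y_n
  y_{n+1}/y_n = 1 + 13/20z + 7/20z(1+3/4z) = 1 + z + 21/80z²
  R(z) = 1 + z + 21/80z².

Boundary: |R(x)|=1, x<0.
x=-1.08: |R|=0.2262
R=1: x+21/80x²=0 ⇒ x=−80/21=-3.8095; min R=1−1/(4·21/80)=0.0476>−1
Confirm numerically:
  x=-3.402: |R|=0.63607 <1
  x=-2.550: |R|=0.15691 <1
  x=-2.305: |R|=0.08967 <1
  x=-1.900: |R|=0.04763 <1
  x=-4.405: |R|=1.68856 >1
  x=-4.064: |R|=1.27148 >1
  x=-4.045: |R|=1.25003 >1
So |R|<1 on (-3.8095, 0).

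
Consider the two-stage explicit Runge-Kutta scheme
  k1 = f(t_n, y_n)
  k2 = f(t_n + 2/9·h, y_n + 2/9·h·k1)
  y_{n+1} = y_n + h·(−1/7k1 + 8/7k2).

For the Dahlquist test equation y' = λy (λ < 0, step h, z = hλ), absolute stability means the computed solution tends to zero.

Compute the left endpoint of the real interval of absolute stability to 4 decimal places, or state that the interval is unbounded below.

On y'=λy, z=hλ:
  k1=λy_n ⇒ h·k1=z·y_n;  k2=λ(1+2/9z)y_n ⇒ h·k2=z(1+2/9z)y_n
  y_{n+1}/y_n = 1 − 1/7z + 8/7z(1+2/9z) = 1 + z + 16/63z²
  R(z) = 1 + z + 16/63z².

Boundary: |R(x)|=1, x<0.
x=-1.25: |R|=0.1468
R=1: x+16/63x²=0 ⇒ x=−63/16=-3.9375; min R=1−1/(4·16/63)=0.0156>−1
Confirm numerically:
  x=-3.559: |R|=0.65788 <1
  x=-2.472: |R|=0.07995 <1
  x=-2.279: |R|=0.04007 <1
  x=-4.395: |R|=1.51066 >1
  x=-3.984: |R|=1.04705 >1
Stable set (-3.9375, 0).

z* = -3.9375.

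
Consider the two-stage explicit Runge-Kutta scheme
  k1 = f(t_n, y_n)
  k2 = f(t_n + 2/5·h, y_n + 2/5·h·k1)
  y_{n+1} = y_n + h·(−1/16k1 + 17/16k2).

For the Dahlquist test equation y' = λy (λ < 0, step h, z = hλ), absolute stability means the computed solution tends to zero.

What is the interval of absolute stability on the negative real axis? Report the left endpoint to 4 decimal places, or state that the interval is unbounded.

Set f=λy, z=hλ:
  k1=λy_n ⇒ h·k1=z·y_n;  k2=λ(1+2/5z)y_n ⇒ h·k2=z(1+2/5z)y_n
  y_{n+1}/y_n = 1 − 1/16z + 17/16z(1+2/5z) = 1 + z + 17/40z²
  so R(z) = 1 + z + 17/40z².

Boundary: |R(x)|=1, x<0.
x=-0.31: |R|=0.7308
R=1: x+17/40x²=0 ⇒ x=−40/17=-2.3529; min R=1−1/(4·17/40)=0.4118>−1
Confirm numerically:
  x=-2.172: |R|=0.83297 <1
  x=-1.734: |R|=0.54387 <1
  x=-1.488: |R|=0.45301 <1
  x=-2.939: |R|=1.73203 >1
  x=-2.376: |R|=1.02328 >1
Stable set (-2.3529, 0).

z∈(-2.3529,0).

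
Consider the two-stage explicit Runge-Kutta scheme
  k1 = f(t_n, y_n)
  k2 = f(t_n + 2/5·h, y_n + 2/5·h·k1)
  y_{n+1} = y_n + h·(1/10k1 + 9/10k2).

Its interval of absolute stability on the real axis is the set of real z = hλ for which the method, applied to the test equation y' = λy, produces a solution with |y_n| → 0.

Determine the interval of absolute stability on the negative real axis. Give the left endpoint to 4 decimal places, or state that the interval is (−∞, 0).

z∈(-2.7778,0).

On y'=λy, z=hλ:
  k1=λy_n ⇒ h·k1=z·y_n;  k2=λ(1+2/5z)y_n ⇒ h·k2=z(1+2/5z)y_n
  y_{n+1}/y_n = 1 + 1/10z + 9/10z(1+2/5z) = 1 + z + 9/25z²
  Hence R(z) = 1 + z + 9/25z².

Boundary: |R(x)|=1, x<0.
x=-0.33: |R|=0.7092
R=1: x+9/25x²=0 ⇒ x=−25/9=-2.7778; min R=1−1/(4·9/25)=0.3056>−1
Confirm numerically:
  x=-2.633: |R|=0.86277 <1
  x=-2.562: |R|=0.80098 <1
  x=-2.036: |R|=0.45631 <1
  x=-1.580: |R|=0.31870 <1
  x=-3.248: |R|=1.54982 >1
  x=-3.198: |R|=1.48379 >1
Interval (-2.7778, 0).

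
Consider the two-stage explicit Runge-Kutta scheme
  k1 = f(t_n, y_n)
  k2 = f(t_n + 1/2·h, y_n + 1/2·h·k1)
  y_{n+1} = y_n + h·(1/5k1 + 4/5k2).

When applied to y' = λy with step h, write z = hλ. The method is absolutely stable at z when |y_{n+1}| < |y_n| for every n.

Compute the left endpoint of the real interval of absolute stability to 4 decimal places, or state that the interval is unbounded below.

Set f=λy, z=hλ:
  k1=λy_n ⇒ h·k1=z·y_n;  k2=λ(1+1/2z)y_n ⇒ h·k2=z(1+1/2z)y_n
  y_{n+1}/y_n = 1 + 1/5z + 4/5z(1+1/2z) = 1 + z + 2/5z²
  Hence R(z) = 1 + z + 2/5z².

Boundary: |R(x)|=1, x<0.
x=-0.84: |R|=0.4422
R=1: x+2/5x²=0 ⇒ x=−5/2=-2.5000; min R=1−1/(4·2/5)=0.3750>−1
Confirm numerically:
  x=-2.333: |R|=0.84416 <1
  x=-2.175: |R|=0.71725 <1
  x=-1.420: |R|=0.38656 <1
  x=-2.995: |R|=1.59301 >1
  x=-2.939: |R|=1.51609 >1
  x=-2.910: |R|=1.47724 >1
Interval (-2.5000, 0).

z* = -2.5000.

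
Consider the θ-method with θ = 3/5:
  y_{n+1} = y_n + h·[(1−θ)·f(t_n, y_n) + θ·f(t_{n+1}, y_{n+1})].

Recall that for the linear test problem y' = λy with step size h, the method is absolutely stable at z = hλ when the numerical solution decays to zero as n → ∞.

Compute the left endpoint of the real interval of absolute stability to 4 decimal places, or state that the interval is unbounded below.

Set f=λy, z=hλ:
  y_{n+1} = y_n + z·[2/5·y_n + 3/5·y_{n+1}] ⇒ (1 − 3/5z)y_{n+1} = (1 + 2/5z)y_n
  R(z) = (1 + 2/5z)/(1 − 3/5z).

Find x<0 with |R(x)|<1.
x=-1.18: |R|=0.3091
x=-2: |R|=0.0909
x=-10: |R|=0.4286
x=-100: |R|=0.6393
θ=3/5≥1/2 ⇒ |1+2/5x|<|1−3/5x| ∀x<0 ⇒ stable on all of ℝ⁻.

unbounded; (−∞, 0).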